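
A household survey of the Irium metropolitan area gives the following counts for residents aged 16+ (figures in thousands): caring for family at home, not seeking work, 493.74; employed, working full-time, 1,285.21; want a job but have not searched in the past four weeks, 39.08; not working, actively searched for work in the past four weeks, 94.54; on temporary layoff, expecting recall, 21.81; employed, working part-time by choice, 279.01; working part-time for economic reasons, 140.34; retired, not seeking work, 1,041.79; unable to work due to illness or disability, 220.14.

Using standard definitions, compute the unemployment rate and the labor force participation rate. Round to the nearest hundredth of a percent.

Unemployment rate ≈ 6.39%; labor force participation rate ≈ 50.36%.

Employed = 1,285.21 + 279.01 + 140.34 = 1,704.56 thousand (anyone who worked, including part-time for economic reasons, counts as employed).
Unemployed = 94.54 + 21.81 = 116.35 thousand (jobless and actively searching, or on temporary layoff).
Labor force = 1,704.56 + 116.35 = 1,820.91 thousand.
Not in labor force = 493.74 + 39.08 + 1,041.79 + 220.14 = 1,794.75 thousand (those not working and not actively searching are outside the labor force — including those who want a job but have given up searching).
Civilian working-age population = 1,820.91 + 1,794.75 = 3,615.66 thousand.
Unemployment rate = 116.35 / 1,820.91 = 6.39%.
Labor force participation rate = 1,820.91 / 3,615.66 = 50.36%.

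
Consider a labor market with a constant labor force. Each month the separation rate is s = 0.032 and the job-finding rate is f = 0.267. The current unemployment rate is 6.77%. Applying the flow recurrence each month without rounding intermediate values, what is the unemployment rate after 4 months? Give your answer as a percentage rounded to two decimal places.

Unemployment rate after four months ≈ 9.75%.

With a fixed labor force, u_{t+1} = u_t + s·(1−u_t) − f·u_t = u_t·(1−s−f) + s.
Here 1−s−f = 0.701 and s = 0.032.
u_1 = 0.067700 × 0.701 + 0.032 = 0.079458.
u_2 = 0.079458 × 0.701 + 0.032 = 0.087700.
u_3 = 0.087700 × 0.701 + 0.032 = 0.093478.
u_4 = 0.093478 × 0.701 + 0.032 = 0.097528.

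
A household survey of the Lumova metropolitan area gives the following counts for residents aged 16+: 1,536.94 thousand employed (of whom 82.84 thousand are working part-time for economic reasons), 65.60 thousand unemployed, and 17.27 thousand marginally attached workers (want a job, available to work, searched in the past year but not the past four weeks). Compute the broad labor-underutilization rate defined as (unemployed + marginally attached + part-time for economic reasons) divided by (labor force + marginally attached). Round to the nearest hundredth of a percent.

Labor force = 1,536.94 + 65.60 = 1,602.54 thousand.
Numerator = 65.60 + 17.27 + 82.84 = 165.71 thousand.
Denominator = 1,602.54 + 17.27 = 1,619.81 thousand.
Broad rate = 165.71 / 1,619.81 = 10.23%.

Broad underutilization rate ≈ 10.23%.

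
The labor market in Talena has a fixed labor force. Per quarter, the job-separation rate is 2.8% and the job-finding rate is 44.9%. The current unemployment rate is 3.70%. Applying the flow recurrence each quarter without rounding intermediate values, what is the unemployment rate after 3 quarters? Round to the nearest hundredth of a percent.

With a fixed labor force, u_{t+1} = u_t + s·(1−u_t) − f·u_t = u_t·(1−s−f) + s.
Here 1−s−f = 0.523 and s = 0.028.
u_1 = 0.037000 × 0.523 + 0.028 = 0.047351.
u_2 = 0.047351 × 0.523 + 0.028 = 0.052765.
u_3 = 0.052765 × 0.523 + 0.028 = 0.055596.

Unemployment rate after three quarters ≈ 5.56%.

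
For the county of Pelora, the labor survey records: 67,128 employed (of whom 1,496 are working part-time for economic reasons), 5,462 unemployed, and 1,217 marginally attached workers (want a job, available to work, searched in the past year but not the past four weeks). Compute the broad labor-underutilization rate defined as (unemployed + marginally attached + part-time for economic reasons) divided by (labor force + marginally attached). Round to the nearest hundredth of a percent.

Broad underutilization rate ≈ 11.08%.

Labor force = 67,128 + 5,462 = 72,590.
Numerator = 5,462 + 1,217 + 1,496 = 8,175.
Denominator = 72,590 + 1,217 = 73,807.
Broad rate = 8,175 / 73,807 = 11.08%.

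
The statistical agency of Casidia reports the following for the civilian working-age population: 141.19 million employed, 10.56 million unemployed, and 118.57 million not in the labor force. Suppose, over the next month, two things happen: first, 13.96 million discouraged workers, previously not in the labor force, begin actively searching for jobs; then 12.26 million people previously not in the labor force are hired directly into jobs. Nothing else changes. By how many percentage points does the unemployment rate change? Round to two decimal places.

Initially, labor force = 141.19 + 10.56 = 151.75 million, so u = 10.56/151.75 = 6.96%.
After the first change, unemployed and labor force both rise by 13.96 → E = 141.19, U = 24.52, labor force = 165.71 million.
After the second change, employed and labor force both rise by 12.26; unemployed unchanged → E = 153.45, U = 24.52, labor force = 177.97 million.
New unemployment rate = 24.52 / 177.97 = 13.78%.
Change = 13.78% − 6.96% = +6.82 percentage points.

The unemployment rate changes by +6.82 percentage points.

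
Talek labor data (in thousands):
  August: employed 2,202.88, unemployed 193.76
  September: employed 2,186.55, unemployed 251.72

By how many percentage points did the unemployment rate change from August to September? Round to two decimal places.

The unemployment rate changed by +2.24 percentage points.

August: labor force = 2,202.88 + 193.76 = 2,396.64; u = 193.76/2,396.64 = 8.08%.
September: labor force = 2,186.55 + 251.72 = 2,438.27; u = 251.72/2,438.27 = 10.32%.
Change = 10.32% − 8.08% = +2.24 pp.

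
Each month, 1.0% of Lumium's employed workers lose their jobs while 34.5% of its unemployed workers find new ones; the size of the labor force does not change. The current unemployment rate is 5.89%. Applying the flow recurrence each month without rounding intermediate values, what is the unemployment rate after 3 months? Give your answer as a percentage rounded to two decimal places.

With a fixed labor force, u_{t+1} = u_t + s·(1−u_t) − f·u_t = u_t·(1−s−f) + s.
Here 1−s−f = 0.645 and s = 0.010.
u_1 = 0.058900 × 0.645 + 0.010 = 0.047991.
u_2 = 0.047991 × 0.645 + 0.010 = 0.040954.
u_3 = 0.040954 × 0.645 + 0.010 = 0.036415.

Unemployment rate after three months ≈ 3.64%.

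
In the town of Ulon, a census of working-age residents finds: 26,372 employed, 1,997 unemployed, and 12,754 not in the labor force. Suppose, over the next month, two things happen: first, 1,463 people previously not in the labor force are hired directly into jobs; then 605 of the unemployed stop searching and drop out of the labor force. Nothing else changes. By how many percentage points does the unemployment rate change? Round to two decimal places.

Initially, labor force = 26,372 + 1,997 = 28,369, so u = 1,997/28,369 = 7.04%.
After the first change, employed and labor force both rise by 1,463; unemployed unchanged → E = 27,835, U = 1,997, labor force = 29,832.
After the second change, unemployed and labor force both fall by 605 → E = 27,835, U = 1,392, labor force = 29,227.
New unemployment rate = 1,392 / 29,227 = 4.76%.
Change = 4.76% − 7.04% = −2.28 percentage points.

The unemployment rate changes by −2.28 percentage points.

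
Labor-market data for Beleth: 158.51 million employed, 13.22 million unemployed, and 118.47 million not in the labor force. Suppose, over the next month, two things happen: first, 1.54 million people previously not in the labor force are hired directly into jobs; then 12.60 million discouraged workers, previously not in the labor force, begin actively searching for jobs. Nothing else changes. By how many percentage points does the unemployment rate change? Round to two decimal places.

Initially, labor force = 158.51 + 13.22 = 171.73 million, so u = 13.22/171.73 = 7.70%.
After the first change, employed and labor force both rise by 1.54; unemployed unchanged → E = 160.05, U = 13.22, labor force = 173.27 million.
After the second change, unemployed and labor force both rise by 12.60 → E = 160.05, U = 25.82, labor force = 185.87 million.
New unemployment rate = 25.82 / 185.87 = 13.89%.
Change = 13.89% − 7.70% = +6.19 percentage points.

The unemployment rate changes by +6.19 percentage points.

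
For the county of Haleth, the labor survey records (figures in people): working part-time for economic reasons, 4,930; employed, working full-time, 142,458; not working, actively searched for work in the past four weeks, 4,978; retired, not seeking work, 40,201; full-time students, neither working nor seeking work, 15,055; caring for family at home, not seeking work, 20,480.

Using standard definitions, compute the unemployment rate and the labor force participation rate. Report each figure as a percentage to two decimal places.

Employed = 4,930 + 142,458 = 147,388 (anyone who worked, including part-time for economic reasons, counts as employed).
Unemployed = 4,978.
Labor force = 147,388 + 4,978 = 152,366.
Not in labor force = 40,201 + 15,055 + 20,480 = 75,736 (those not working and not actively searching are outside the labor force).
Civilian working-age population = 152,366 + 75,736 = 228,102.
Unemployment rate = 4,978 / 152,366 = 3.27%.
Labor force participation rate = 152,366 / 228,102 = 66.80%.

Unemployment rate ≈ 3.27%; labor force participation rate ≈ 66.80%.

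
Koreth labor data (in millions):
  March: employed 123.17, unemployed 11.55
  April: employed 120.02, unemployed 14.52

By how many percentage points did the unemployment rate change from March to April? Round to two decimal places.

March: labor force = 123.17 + 11.55 = 134.72; u = 11.55/134.72 = 8.57%.
April: labor force = 120.02 + 14.52 = 134.54; u = 14.52/134.54 = 10.79%.
Change = 10.79% − 8.57% = +2.22 pp.

The unemployment rate changed by +2.22 percentage points.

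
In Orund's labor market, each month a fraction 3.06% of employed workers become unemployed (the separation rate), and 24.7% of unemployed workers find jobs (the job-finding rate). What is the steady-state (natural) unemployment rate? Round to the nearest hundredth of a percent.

Steady-state unemployment rate ≈ 11.02%.

At steady state the flows balance: s·E = f·U, so U/(E+U) = s/(s+f).
u* = 3.06 / (3.06 + 24.7) = 3.06 / 27.76 = 11.02%.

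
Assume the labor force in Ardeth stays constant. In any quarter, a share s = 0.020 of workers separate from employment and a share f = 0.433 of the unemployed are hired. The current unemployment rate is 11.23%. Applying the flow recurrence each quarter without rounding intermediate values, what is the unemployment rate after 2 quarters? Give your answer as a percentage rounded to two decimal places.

Unemployment rate after two quarters ≈ 6.45%.

With a fixed labor force, u_{t+1} = u_t + s·(1−u_t) − f·u_t = u_t·(1−s−f) + s.
Here 1−s−f = 0.547 and s = 0.020.
u_1 = 0.112300 × 0.547 + 0.020 = 0.081428.
u_2 = 0.081428 × 0.547 + 0.020 = 0.064541.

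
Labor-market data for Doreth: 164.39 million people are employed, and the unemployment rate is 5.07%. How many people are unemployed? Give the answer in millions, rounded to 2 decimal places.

About 8.78 million are unemployed.

Let U be the number unemployed. The labor force is E + U, and U/(E+U) = 0.0507.
So U = 0.0507 × 164.39 / (1 − 0.0507) = 8.3346 / 0.9493 ≈ 8.78 million.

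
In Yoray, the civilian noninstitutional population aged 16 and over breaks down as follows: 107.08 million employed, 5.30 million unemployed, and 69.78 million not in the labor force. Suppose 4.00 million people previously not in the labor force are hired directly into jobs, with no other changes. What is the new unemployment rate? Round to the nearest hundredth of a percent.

Initially, labor force = 107.08 + 5.30 = 112.38 million, so u = 5.30/112.38 = 4.72%.
After the change, employed and labor force both rise by 4.00; unemployed unchanged → E = 111.08, U = 5.30, labor force = 116.38 million.
New unemployment rate = 5.30 / 116.38 = 4.55%.

New unemployment rate ≈ 4.55%.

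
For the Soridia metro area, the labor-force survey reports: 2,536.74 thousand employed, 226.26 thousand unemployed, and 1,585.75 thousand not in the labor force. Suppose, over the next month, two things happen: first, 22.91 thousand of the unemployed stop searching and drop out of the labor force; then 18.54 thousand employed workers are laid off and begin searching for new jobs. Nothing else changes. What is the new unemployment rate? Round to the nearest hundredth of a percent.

Initially, labor force = 2,536.74 + 226.26 = 2,763.00 thousand, so u = 226.26/2,763.00 = 8.19%.
After the first change, unemployed and labor force both fall by 22.91 → E = 2,536.74, U = 203.35, labor force = 2,740.09 thousand.
After the second change, employed falls and unemployed rises by 18.54; labor force unchanged → E = 2,518.20, U = 221.89, labor force = 2,740.09 thousand.
New unemployment rate = 221.89 / 2,740.09 = 8.10%.

New unemployment rate ≈ 8.10%.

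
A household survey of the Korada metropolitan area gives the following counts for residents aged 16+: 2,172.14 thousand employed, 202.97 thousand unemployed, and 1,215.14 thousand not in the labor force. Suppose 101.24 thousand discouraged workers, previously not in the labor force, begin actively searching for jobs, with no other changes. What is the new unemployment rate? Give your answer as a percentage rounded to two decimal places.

New unemployment rate ≈ 12.28%.

Initially, labor force = 2,172.14 + 202.97 = 2,375.11 thousand, so u = 202.97/2,375.11 = 8.55%.
After the change, unemployed and labor force both rise by 101.24 → E = 2,172.14, U = 304.21, labor force = 2,476.35 thousand.
New unemployment rate = 304.21 / 2,476.35 = 12.28%.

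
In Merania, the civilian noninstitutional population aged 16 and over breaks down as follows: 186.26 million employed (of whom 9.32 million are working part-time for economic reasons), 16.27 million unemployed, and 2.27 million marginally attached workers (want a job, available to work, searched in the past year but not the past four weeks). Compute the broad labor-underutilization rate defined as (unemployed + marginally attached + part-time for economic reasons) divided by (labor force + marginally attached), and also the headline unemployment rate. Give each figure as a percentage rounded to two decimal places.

Broad underutilization rate ≈ 13.60%; headline unemployment rate ≈ 8.03%.

Labor force = 186.26 + 16.27 = 202.53 million.
Numerator = 16.27 + 2.27 + 9.32 = 27.86 million.
Denominator = 202.53 + 2.27 = 204.80 million.
Broad rate = 27.86 / 204.80 = 13.60%.
Headline unemployment rate = 16.27 / 202.53 = 8.03%.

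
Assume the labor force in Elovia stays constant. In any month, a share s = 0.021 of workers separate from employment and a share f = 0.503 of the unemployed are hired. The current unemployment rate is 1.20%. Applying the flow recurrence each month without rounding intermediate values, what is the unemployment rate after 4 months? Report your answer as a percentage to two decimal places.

With a fixed labor force, u_{t+1} = u_t + s·(1−u_t) − f·u_t = u_t·(1−s−f) + s.
Here 1−s−f = 0.476 and s = 0.021.
u_1 = 0.012000 × 0.476 + 0.021 = 0.026712.
u_2 = 0.026712 × 0.476 + 0.021 = 0.033715.
u_3 = 0.033715 × 0.476 + 0.021 = 0.037048.
u_4 = 0.037048 × 0.476 + 0.021 = 0.038635.

Unemployment rate after four months ≈ 3.86%.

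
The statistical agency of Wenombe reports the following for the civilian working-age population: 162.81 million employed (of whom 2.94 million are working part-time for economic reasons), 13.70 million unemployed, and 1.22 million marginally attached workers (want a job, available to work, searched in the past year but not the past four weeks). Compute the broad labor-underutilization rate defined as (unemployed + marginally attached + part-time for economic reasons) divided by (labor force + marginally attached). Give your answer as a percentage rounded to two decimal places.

Labor force = 162.81 + 13.70 = 176.51 million.
Numerator = 13.70 + 1.22 + 2.94 = 17.86 million.
Denominator = 176.51 + 1.22 = 177.73 million.
Broad rate = 17.86 / 177.73 = 10.05%.

Broad underutilization rate ≈ 10.05%.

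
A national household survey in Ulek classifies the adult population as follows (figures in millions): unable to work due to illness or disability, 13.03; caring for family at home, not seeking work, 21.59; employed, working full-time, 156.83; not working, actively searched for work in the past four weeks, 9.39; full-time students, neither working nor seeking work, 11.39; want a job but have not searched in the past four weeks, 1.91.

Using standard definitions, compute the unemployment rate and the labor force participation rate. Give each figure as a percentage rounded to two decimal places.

Employed = 156.83 million.
Unemployed = 9.39 million.
Labor force = 156.83 + 9.39 = 166.22 million.
Not in labor force = 13.03 + 21.59 + 11.39 + 1.91 = 47.92 million (those not working and not actively searching are outside the labor force — including those who want a job but have given up searching).
Civilian working-age population = 166.22 + 47.92 = 214.14 million.
Unemployment rate = 9.39 / 166.22 = 5.65%.
Labor force participation rate = 166.22 / 214.14 = 77.62%.

Unemployment rate ≈ 5.65%; labor force participation rate ≈ 77.62%.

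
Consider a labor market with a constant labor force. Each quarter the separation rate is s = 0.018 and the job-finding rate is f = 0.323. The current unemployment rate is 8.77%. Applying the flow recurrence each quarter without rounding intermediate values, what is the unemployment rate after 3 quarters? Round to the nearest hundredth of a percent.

With a fixed labor force, u_{t+1} = u_t + s·(1−u_t) − f·u_t = u_t·(1−s−f) + s.
Here 1−s−f = 0.659 and s = 0.018.
u_1 = 0.087700 × 0.659 + 0.018 = 0.075794.
u_2 = 0.075794 × 0.659 + 0.018 = 0.067948.
u_3 = 0.067948 × 0.659 + 0.018 = 0.062778.

Unemployment rate after three quarters ≈ 6.28%.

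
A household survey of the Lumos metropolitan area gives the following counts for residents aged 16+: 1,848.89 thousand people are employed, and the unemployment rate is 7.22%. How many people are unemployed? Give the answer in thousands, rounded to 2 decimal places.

Let U be the number unemployed. The labor force is E + U, and U/(E+U) = 0.0722.
So U = 0.0722 × 1,848.89 / (1 − 0.0722) = 133.4899 / 0.9278 ≈ 143.88 thousand.

About 143.88 thousand are unemployed.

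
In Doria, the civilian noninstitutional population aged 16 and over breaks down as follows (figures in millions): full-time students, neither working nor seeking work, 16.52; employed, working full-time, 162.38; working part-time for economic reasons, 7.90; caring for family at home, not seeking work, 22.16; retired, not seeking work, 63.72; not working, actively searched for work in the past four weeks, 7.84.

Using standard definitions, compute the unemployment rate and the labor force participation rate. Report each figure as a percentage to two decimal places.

Employed = 162.38 + 7.90 = 170.28 million (anyone who worked, including part-time for economic reasons, counts as employed).
Unemployed = 7.84 million.
Labor force = 170.28 + 7.84 = 178.12 million.
Not in labor force = 16.52 + 22.16 + 63.72 = 102.40 million (those not working and not actively searching are outside the labor force).
Civilian working-age population = 178.12 + 102.40 = 280.52 million.
Unemployment rate = 7.84 / 178.12 = 4.40%.
Labor force participation rate = 178.12 / 280.52 = 63.50%.

Unemployment rate ≈ 4.40%; labor force participation rate ≈ 63.50%.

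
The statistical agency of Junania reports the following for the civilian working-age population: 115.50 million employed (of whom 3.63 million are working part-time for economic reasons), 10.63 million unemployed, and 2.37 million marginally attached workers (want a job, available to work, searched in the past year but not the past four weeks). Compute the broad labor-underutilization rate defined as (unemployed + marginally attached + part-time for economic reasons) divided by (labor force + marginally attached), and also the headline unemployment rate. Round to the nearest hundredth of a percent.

Broad underutilization rate ≈ 12.94%; headline unemployment rate ≈ 8.43%.

Labor force = 115.50 + 10.63 = 126.13 million.
Numerator = 10.63 + 2.37 + 3.63 = 16.63 million.
Denominator = 126.13 + 2.37 = 128.50 million.
Broad rate = 16.63 / 128.50 = 12.94%.
Headline unemployment rate = 10.63 / 126.13 = 8.43%.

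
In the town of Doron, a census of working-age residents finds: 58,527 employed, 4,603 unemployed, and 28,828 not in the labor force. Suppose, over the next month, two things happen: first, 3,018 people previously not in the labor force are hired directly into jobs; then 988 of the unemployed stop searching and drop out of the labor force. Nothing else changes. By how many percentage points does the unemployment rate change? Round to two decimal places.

Initially, labor force = 58,527 + 4,603 = 63,130, so u = 4,603/63,130 = 7.29%.
After the first change, employed and labor force both rise by 3,018; unemployed unchanged → E = 61,545, U = 4,603, labor force = 66,148.
After the second change, unemployed and labor force both fall by 988 → E = 61,545, U = 3,615, labor force = 65,160.
New unemployment rate = 3,615 / 65,160 = 5.55%.
Change = 5.55% − 7.29% = −1.74 percentage points.

The unemployment rate changes by −1.74 percentage points.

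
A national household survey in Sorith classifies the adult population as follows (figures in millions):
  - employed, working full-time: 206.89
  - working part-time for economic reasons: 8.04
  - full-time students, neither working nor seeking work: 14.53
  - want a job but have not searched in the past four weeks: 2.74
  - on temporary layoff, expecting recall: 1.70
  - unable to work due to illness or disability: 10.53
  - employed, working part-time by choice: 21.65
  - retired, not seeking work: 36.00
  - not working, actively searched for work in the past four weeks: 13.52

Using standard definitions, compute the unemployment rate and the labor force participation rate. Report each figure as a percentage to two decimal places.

Unemployment rate ≈ 6.04%; labor force participation rate ≈ 79.78%.

Employed = 206.89 + 8.04 + 21.65 = 236.58 million (anyone who worked, including part-time for economic reasons, counts as employed).
Unemployed = 1.70 + 13.52 = 15.22 million (jobless and actively searching, or on temporary layoff).
Labor force = 236.58 + 15.22 = 251.80 million.
Not in labor force = 14.53 + 2.74 + 10.53 + 36.00 = 63.80 million (those not working and not actively searching are outside the labor force — including those who want a job but have given up searching).
Civilian working-age population = 251.80 + 63.80 = 315.60 million.
Unemployment rate = 15.22 / 251.80 = 6.04%.
Labor force participation rate = 251.80 / 315.60 = 79.78%.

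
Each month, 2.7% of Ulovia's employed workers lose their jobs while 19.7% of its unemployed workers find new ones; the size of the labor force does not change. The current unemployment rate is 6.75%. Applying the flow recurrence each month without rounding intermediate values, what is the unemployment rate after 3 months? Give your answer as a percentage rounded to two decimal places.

With a fixed labor force, u_{t+1} = u_t + s·(1−u_t) − f·u_t = u_t·(1−s−f) + s.
Here 1−s−f = 0.776 and s = 0.027.
u_1 = 0.067500 × 0.776 + 0.027 = 0.079380.
u_2 = 0.079380 × 0.776 + 0.027 = 0.088599.
u_3 = 0.088599 × 0.776 + 0.027 = 0.095753.

Unemployment rate after three months ≈ 9.58%.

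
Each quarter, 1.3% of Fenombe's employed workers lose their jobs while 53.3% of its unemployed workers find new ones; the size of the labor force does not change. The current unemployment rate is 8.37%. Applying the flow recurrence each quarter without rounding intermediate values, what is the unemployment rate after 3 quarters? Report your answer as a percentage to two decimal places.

With a fixed labor force, u_{t+1} = u_t + s·(1−u_t) − f·u_t = u_t·(1−s−f) + s.
Here 1−s−f = 0.454 and s = 0.013.
u_1 = 0.083700 × 0.454 + 0.013 = 0.051000.
u_2 = 0.051000 × 0.454 + 0.013 = 0.036154.
u_3 = 0.036154 × 0.454 + 0.013 = 0.029414.

Unemployment rate after three quarters ≈ 2.94%.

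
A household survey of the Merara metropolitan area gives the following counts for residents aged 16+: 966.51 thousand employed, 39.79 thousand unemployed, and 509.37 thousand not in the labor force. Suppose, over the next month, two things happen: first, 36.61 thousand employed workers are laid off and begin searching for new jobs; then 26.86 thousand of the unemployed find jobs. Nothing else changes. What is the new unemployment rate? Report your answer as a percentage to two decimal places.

Initially, labor force = 966.51 + 39.79 = 1,006.30 thousand, so u = 39.79/1,006.30 = 3.95%.
After the first change, employed falls and unemployed rises by 36.61; labor force unchanged → E = 929.90, U = 76.40, labor force = 1,006.30 thousand.
After the second change, unemployed falls and employed rises by 26.86; labor force unchanged → E = 956.76, U = 49.54, labor force = 1,006.30 thousand.
New unemployment rate = 49.54 / 1,006.30 = 4.92%.

New unemployment rate ≈ 4.92%.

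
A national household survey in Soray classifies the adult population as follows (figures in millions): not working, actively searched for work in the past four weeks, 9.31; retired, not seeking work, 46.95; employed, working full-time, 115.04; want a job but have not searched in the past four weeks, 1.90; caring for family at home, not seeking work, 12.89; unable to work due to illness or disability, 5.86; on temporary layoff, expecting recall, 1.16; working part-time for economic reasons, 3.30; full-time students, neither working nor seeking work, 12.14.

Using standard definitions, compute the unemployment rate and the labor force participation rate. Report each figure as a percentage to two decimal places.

Employed = 115.04 + 3.30 = 118.34 million (anyone who worked, including part-time for economic reasons, counts as employed).
Unemployed = 9.31 + 1.16 = 10.47 million (jobless and actively searching, or on temporary layoff).
Labor force = 118.34 + 10.47 = 128.81 million.
Not in labor force = 46.95 + 1.90 + 12.89 + 5.86 + 12.14 = 79.74 million (those not working and not actively searching are outside the labor force — including those who want a job but have given up searching).
Civilian working-age population = 128.81 + 79.74 = 208.55 million.
Unemployment rate = 10.47 / 128.81 = 8.13%.
Labor force participation rate = 128.81 / 208.55 = 61.76%.

Unemployment rate ≈ 8.13%; labor force participation rate ≈ 61.76%.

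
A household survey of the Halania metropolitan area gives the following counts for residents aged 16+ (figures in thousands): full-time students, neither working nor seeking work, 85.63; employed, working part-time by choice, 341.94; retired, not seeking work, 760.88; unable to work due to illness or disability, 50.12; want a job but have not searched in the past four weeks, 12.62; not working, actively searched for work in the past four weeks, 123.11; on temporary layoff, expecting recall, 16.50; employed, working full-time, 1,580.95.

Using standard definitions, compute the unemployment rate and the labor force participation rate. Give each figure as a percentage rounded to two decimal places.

Unemployment rate ≈ 6.77%; labor force participation rate ≈ 69.40%.

Employed = 341.94 + 1,580.95 = 1,922.89 thousand.
Unemployed = 123.11 + 16.50 = 139.61 thousand (jobless and actively searching, or on temporary layoff).
Labor force = 1,922.89 + 139.61 = 2,062.50 thousand.
Not in labor force = 85.63 + 760.88 + 50.12 + 12.62 = 909.25 thousand (those not working and not actively searching are outside the labor force — including those who want a job but have given up searching).
Civilian working-age population = 2,062.50 + 909.25 = 2,971.75 thousand.
Unemployment rate = 139.61 / 2,062.50 = 6.77%.
Labor force participation rate = 2,062.50 / 2,971.75 = 69.40%.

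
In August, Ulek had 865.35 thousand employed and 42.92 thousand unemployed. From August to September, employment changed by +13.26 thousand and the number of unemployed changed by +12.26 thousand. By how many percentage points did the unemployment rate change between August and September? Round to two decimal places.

The unemployment rate changed by +1.18 percentage points.

August: labor force = 865.35 + 42.92 = 908.27; u = 42.92/908.27 = 4.73%.
September: labor force = 878.61 + 55.18 = 933.79; u = 55.18/933.79 = 5.91%.
Change = 5.91% − 4.73% = +1.18 pp.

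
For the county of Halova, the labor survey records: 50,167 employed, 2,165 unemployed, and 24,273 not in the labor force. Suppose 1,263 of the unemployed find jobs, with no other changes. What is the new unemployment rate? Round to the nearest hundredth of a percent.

Initially, labor force = 50,167 + 2,165 = 52,332, so u = 2,165/52,332 = 4.14%.
After the change, unemployed falls and employed rises by 1,263; labor force unchanged → E = 51,430, U = 902, labor force = 52,332.
New unemployment rate = 902 / 52,332 = 1.72%.

New unemployment rate ≈ 1.72%.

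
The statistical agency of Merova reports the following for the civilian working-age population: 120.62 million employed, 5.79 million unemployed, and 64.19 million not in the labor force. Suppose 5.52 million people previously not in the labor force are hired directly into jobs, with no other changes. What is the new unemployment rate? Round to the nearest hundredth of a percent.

New unemployment rate ≈ 4.39%.

Initially, labor force = 120.62 + 5.79 = 126.41 million, so u = 5.79/126.41 = 4.58%.
After the change, employed and labor force both rise by 5.52; unemployed unchanged → E = 126.14, U = 5.79, labor force = 131.93 million.
New unemployment rate = 5.79 / 131.93 = 4.39%.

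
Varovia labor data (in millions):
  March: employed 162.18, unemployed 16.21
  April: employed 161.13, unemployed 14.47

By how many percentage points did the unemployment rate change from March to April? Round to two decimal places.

The unemployment rate changed by −0.85 percentage points.

March: labor force = 162.18 + 16.21 = 178.39; u = 16.21/178.39 = 9.09%.
April: labor force = 161.13 + 14.47 = 175.60; u = 14.47/175.60 = 8.24%.
Change = 8.24% − 9.09% = −0.85 pp.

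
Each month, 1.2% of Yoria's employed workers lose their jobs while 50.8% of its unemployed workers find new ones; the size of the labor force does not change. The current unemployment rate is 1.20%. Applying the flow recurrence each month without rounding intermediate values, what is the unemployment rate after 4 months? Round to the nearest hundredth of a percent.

With a fixed labor force, u_{t+1} = u_t + s·(1−u_t) − f·u_t = u_t·(1−s−f) + s.
Here 1−s−f = 0.480 and s = 0.012.
u_1 = 0.012000 × 0.480 + 0.012 = 0.017760.
u_2 = 0.017760 × 0.480 + 0.012 = 0.020525.
u_3 = 0.020525 × 0.480 + 0.012 = 0.021852.
u_4 = 0.021852 × 0.480 + 0.012 = 0.022489.

Unemployment rate after four months ≈ 2.25%.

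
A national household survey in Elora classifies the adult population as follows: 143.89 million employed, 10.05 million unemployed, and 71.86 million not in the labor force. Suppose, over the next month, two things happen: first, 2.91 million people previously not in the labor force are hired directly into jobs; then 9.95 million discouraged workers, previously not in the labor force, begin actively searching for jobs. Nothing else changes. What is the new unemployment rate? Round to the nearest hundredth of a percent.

New unemployment rate ≈ 11.99%.

Initially, labor force = 143.89 + 10.05 = 153.94 million, so u = 10.05/153.94 = 6.53%.
After the first change, employed and labor force both rise by 2.91; unemployed unchanged → E = 146.80, U = 10.05, labor force = 156.85 million.
After the second change, unemployed and labor force both rise by 9.95 → E = 146.80, U = 20.00, labor force = 166.80 million.
New unemployment rate = 20.00 / 166.80 = 11.99%.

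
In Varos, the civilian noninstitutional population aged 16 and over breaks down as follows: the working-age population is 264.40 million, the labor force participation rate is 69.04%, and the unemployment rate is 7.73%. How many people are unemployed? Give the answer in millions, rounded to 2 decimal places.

About 14.11 million are unemployed.

Labor force = 0.6904 × 264.40 = 182.54 million.
Unemployed = 0.0773 × 182.54 ≈ 14.11 million.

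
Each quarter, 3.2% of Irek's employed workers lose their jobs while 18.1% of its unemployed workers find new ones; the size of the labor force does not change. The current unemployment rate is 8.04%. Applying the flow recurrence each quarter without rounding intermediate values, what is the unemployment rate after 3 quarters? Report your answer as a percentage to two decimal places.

Unemployment rate after three quarters ≈ 11.62%.

With a fixed labor force, u_{t+1} = u_t + s·(1−u_t) − f·u_t = u_t·(1−s−f) + s.
Here 1−s−f = 0.787 and s = 0.032.
u_1 = 0.080400 × 0.787 + 0.032 = 0.095275.
u_2 = 0.095275 × 0.787 + 0.032 = 0.106981.
u_3 = 0.106981 × 0.787 + 0.032 = 0.116194.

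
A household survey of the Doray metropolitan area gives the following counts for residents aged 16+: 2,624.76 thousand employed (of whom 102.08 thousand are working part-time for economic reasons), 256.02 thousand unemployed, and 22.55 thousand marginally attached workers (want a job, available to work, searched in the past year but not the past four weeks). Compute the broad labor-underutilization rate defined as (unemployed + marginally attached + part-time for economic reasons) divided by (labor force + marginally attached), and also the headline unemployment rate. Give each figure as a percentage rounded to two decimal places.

Broad underutilization rate ≈ 13.11%; headline unemployment rate ≈ 8.89%.

Labor force = 2,624.76 + 256.02 = 2,880.78 thousand.
Numerator = 256.02 + 22.55 + 102.08 = 380.65 thousand.
Denominator = 2,880.78 + 22.55 = 2,903.33 thousand.
Broad rate = 380.65 / 2,903.33 = 13.11%.
Headline unemployment rate = 256.02 / 2,880.78 = 8.89%.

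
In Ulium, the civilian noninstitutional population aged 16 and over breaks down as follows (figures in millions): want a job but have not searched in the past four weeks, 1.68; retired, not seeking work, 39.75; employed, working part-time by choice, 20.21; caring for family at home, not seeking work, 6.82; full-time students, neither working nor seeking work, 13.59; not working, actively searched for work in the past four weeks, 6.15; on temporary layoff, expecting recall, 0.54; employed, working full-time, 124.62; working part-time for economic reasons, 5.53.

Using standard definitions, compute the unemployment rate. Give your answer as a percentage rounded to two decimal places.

Unemployment rate ≈ 4.26%.

Employed = 20.21 + 124.62 + 5.53 = 150.36 million (anyone who worked, including part-time for economic reasons, counts as employed).
Unemployed = 6.15 + 0.54 = 6.69 million (jobless and actively searching, or on temporary layoff).
Labor force = 150.36 + 6.69 = 157.05 million.
Unemployment rate = 6.69 / 157.05 = 4.26%.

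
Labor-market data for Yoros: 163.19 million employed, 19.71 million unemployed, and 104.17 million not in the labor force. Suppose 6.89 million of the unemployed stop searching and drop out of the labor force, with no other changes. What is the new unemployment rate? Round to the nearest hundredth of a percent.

Initially, labor force = 163.19 + 19.71 = 182.90 million, so u = 19.71/182.90 = 10.78%.
After the change, unemployed and labor force both fall by 6.89 → E = 163.19, U = 12.82, labor force = 176.01 million.
New unemployment rate = 12.82 / 176.01 = 7.28%.

New unemployment rate ≈ 7.28%.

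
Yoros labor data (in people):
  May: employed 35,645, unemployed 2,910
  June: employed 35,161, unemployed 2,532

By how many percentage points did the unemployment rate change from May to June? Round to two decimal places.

The unemployment rate changed by −0.83 percentage points.

May: labor force = 35,645 + 2,910 = 38,555; u = 2,910/38,555 = 7.55%.
June: labor force = 35,161 + 2,532 = 37,693; u = 2,532/37,693 = 6.72%.
Change = 6.72% − 7.55% = −0.83 pp.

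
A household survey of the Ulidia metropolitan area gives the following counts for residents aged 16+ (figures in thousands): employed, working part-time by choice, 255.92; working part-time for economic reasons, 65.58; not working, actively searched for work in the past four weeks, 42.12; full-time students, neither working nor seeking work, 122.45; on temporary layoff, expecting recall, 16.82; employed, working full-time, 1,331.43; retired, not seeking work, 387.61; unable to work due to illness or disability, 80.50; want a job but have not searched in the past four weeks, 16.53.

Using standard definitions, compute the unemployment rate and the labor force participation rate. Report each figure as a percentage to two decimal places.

Employed = 255.92 + 65.58 + 1,331.43 = 1,652.93 thousand (anyone who worked, including part-time for economic reasons, counts as employed).
Unemployed = 42.12 + 16.82 = 58.94 thousand (jobless and actively searching, or on temporary layoff).
Labor force = 1,652.93 + 58.94 = 1,711.87 thousand.
Not in labor force = 122.45 + 387.61 + 80.50 + 16.53 = 607.09 thousand (those not working and not actively searching are outside the labor force — including those who want a job but have given up searching).
Civilian working-age population = 1,711.87 + 607.09 = 2,318.96 thousand.
Unemployment rate = 58.94 / 1,711.87 = 3.44%.
Labor force participation rate = 1,711.87 / 2,318.96 = 73.82%.

Unemployment rate ≈ 3.44%; labor force participation rate ≈ 73.82%.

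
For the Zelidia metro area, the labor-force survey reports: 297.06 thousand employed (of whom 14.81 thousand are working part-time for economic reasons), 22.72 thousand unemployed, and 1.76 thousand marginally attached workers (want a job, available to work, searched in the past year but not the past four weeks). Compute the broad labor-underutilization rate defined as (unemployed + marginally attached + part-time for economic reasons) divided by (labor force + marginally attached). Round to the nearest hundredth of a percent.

Labor force = 297.06 + 22.72 = 319.78 thousand.
Numerator = 22.72 + 1.76 + 14.81 = 39.29 thousand.
Denominator = 319.78 + 1.76 = 321.54 thousand.
Broad rate = 39.29 / 321.54 = 12.22%.

Broad underutilization rate ≈ 12.22%.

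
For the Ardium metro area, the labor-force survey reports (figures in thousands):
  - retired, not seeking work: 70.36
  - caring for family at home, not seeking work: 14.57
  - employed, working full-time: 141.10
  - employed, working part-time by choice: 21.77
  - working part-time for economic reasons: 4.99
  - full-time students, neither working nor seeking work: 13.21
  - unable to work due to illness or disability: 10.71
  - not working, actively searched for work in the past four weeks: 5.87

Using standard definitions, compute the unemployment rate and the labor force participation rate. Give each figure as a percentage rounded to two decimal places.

Employed = 141.10 + 21.77 + 4.99 = 167.86 thousand (anyone who worked, including part-time for economic reasons, counts as employed).
Unemployed = 5.87 thousand.
Labor force = 167.86 + 5.87 = 173.73 thousand.
Not in labor force = 70.36 + 14.57 + 13.21 + 10.71 = 108.85 thousand (those not working and not actively searching are outside the labor force).
Civilian working-age population = 173.73 + 108.85 = 282.58 thousand.
Unemployment rate = 5.87 / 173.73 = 3.38%.
Labor force participation rate = 173.73 / 282.58 = 61.48%.

Unemployment rate ≈ 3.38%; labor force participation rate ≈ 61.48%.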